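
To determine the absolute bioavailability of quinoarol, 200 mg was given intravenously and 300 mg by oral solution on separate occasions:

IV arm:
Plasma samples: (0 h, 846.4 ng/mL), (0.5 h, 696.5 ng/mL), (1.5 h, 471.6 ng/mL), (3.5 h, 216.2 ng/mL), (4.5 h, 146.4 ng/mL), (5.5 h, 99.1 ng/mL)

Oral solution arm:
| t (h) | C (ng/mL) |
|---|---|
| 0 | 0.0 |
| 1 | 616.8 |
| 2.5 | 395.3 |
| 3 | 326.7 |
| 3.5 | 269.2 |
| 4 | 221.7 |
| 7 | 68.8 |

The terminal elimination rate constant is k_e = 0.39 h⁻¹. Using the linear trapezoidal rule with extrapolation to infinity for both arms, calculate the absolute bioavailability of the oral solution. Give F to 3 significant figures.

F = 0.641

Trapezoidal AUC_0→5.5 (IV):
  [0→0.5]: (846.4+696.5)/2 × 0.5 = 385.725
  [0.5→1.5]: (696.5+471.6)/2 × 1 = 584.05
  [1.5→3.5]: (471.6+216.2)/2 × 2 = 687.8
  [3.5→4.5]: (216.2+146.4)/2 × 1 = 181.3
  [4.5→5.5]: (146.4+99.1)/2 × 1 = 122.75
  Sum = 1961.625 ng/mL·h
IV tail: 99.1/0.39 = 254.103; AUC_iv,0→∞ = 1961.625 + 254.103 = 2215.728 ng/mL·h
Trapezoidal AUC_0→7 (oral solution):
  [0→1]: (0.0+616.8)/2 × 1 = 308.4
  [1→2.5]: (616.8+395.3)/2 × 1.5 = 759.075
  [2.5→3]: (395.3+326.7)/2 × 0.5 = 180.5
  [3→3.5]: (326.7+269.2)/2 × 0.5 = 148.975
  [3.5→4]: (269.2+221.7)/2 × 0.5 = 122.725
  [4→7]: (221.7+68.8)/2 × 3 = 435.75
  Sum = 1955.425 ng/mL·h
oral solution tail: 68.8/0.39 = 176.410; AUC_ev,0→∞ = 1955.425 + 176.410 = 2131.835 ng/mL·h
F = (AUC_ev/D_ev)/(AUC_iv/D_iv) = (2131.835/300)/(2215.728/200) = 7.10612/11.07864 = 0.6414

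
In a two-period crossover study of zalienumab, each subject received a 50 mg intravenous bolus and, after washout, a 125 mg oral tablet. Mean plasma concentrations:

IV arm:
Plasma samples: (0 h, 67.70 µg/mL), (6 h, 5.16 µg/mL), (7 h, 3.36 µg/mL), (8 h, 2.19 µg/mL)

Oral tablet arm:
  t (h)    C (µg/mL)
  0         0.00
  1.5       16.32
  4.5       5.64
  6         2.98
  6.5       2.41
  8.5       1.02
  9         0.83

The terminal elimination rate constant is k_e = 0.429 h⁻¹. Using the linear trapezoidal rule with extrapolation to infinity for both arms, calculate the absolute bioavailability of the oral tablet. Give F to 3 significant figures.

Trapezoidal AUC_0→8 (IV):
  [0→6]: (67.70+5.16)/2 × 6 = 218.58
  [6→7]: (5.16+3.36)/2 × 1 = 4.26
  [7→8]: (3.36+2.19)/2 × 1 = 2.775
  Sum = 225.615 µg/mL·h
IV tail: 2.19/0.429 = 5.105; AUC_iv,0→∞ = 225.615 + 5.105 = 230.72 µg/mL·h
Trapezoidal AUC_0→9 (oral tablet):
  [0→1.5]: (0.00+16.32)/2 × 1.5 = 12.24
  [1.5→4.5]: (16.32+5.64)/2 × 3 = 32.94
  [4.5→6]: (5.64+2.98)/2 × 1.5 = 6.465
  [6→6.5]: (2.98+2.41)/2 × 0.5 = 1.3475
  [6.5→8.5]: (2.41+1.02)/2 × 2 = 3.43
  [8.5→9]: (1.02+0.83)/2 × 0.5 = 0.4625
  Sum = 56.885 µg/mL·h
oral tablet tail: 0.83/0.429 = 1.935; AUC_ev,0→∞ = 56.885 + 1.935 = 58.82 µg/mL·h
F = (AUC_ev/D_ev)/(AUC_iv/D_iv) = (58.82/125)/(230.72/50) = 0.47056/4.6144 = 0.1020

F = 0.102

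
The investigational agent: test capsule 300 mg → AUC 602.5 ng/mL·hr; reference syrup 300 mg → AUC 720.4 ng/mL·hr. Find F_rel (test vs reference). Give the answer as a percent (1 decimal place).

F_rel = 83.6%

F_rel = (AUC_test/D_test) / (AUC_ref/D_ref)
      = (602.5/300) / (720.4/300)
      = 2.00833 / 2.40133 = 0.8363 = 83.63%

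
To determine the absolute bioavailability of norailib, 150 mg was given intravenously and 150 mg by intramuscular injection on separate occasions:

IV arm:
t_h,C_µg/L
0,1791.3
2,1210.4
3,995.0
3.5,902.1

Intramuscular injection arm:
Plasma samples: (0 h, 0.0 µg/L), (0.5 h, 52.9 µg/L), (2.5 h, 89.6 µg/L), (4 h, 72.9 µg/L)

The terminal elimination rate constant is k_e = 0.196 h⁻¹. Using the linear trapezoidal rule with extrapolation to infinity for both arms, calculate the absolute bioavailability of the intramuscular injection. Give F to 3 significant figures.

Trapezoidal AUC_0→3.5 (IV):
  [0→2]: (1791.3+1210.4)/2 × 2 = 3001.7
  [2→3]: (1210.4+995.0)/2 × 1 = 1102.7
  [3→3.5]: (995.0+902.1)/2 × 0.5 = 474.275
  Sum = 4578.675 µg/L·h
IV tail: 902.1/0.196 = 4602.551; AUC_iv,0→∞ = 4578.675 + 4602.551 = 9181.226 µg/L·h
Trapezoidal AUC_0→4 (intramuscular injection):
  [0→0.5]: (0.0+52.9)/2 × 0.5 = 13.225
  [0.5→2.5]: (52.9+89.6)/2 × 2 = 142.5
  [2.5→4]: (89.6+72.9)/2 × 1.5 = 121.875
  Sum = 277.6 µg/L·h
intramuscular injection tail: 72.9/0.196 = 371.939; AUC_ev,0→∞ = 277.6 + 371.939 = 649.539 µg/L·h
F = (AUC_ev/D_ev)/(AUC_iv/D_iv) = (649.539/150)/(9181.226/150) = 4.33026/61.2082 = 0.0707

F = 0.0707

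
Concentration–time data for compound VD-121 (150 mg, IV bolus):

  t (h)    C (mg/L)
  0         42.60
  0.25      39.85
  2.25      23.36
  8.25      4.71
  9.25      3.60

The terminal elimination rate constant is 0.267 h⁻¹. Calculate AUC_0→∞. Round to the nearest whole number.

AUC = 175 mg/L·h

Trapezoidal AUC_0→9.25:
  [0→0.25]: (42.60+39.85)/2 × 0.25 = 10.30625
  [0.25→2.25]: (39.85+23.36)/2 × 2 = 63.21
  [2.25→8.25]: (23.36+4.71)/2 × 6 = 84.21
  [8.25→9.25]: (4.71+3.60)/2 × 1 = 4.155
  Sum = 161.88125 mg/L·h
Extrapolated tail: C_last / k_e = 3.60 / 0.267 = 13.483
AUC_0→∞ = 161.88125 + 13.483 = 175.36425 mg/L·h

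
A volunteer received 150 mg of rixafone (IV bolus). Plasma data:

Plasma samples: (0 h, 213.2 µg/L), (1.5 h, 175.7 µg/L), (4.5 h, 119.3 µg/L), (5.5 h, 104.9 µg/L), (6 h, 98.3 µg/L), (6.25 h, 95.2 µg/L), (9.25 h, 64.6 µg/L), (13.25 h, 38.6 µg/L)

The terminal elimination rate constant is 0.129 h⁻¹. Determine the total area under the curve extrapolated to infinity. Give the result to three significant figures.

AUC = 1670 µg/L·h

Trapezoidal AUC_0→13.25:
  [0→1.5]: (213.2+175.7)/2 × 1.5 = 291.675
  [1.5→4.5]: (175.7+119.3)/2 × 3 = 442.5
  [4.5→5.5]: (119.3+104.9)/2 × 1 = 112.1
  [5.5→6]: (104.9+98.3)/2 × 0.5 = 50.8
  [6→6.25]: (98.3+95.2)/2 × 0.25 = 24.1875
  [6.25→9.25]: (95.2+64.6)/2 × 3 = 239.7
  [9.25→13.25]: (64.6+38.6)/2 × 4 = 206.4
  Sum = 1367.3625 µg/L·h
Extrapolated tail: C_last / k_e = 38.6 / 0.129 = 299.225
AUC_0→∞ = 1367.3625 + 299.225 = 1666.5875 µg/L·h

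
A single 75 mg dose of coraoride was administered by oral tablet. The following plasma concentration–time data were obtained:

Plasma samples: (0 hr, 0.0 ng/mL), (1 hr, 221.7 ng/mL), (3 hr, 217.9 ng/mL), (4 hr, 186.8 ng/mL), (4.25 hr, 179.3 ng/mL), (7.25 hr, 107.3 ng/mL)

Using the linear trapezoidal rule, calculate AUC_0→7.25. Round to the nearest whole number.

Trapezoidal AUC_0→7.25:
  [0→1]: (0.0+221.7)/2 × 1 = 110.85
  [1→3]: (221.7+217.9)/2 × 2 = 439.6
  [3→4]: (217.9+186.8)/2 × 1 = 202.35
  [4→4.25]: (186.8+179.3)/2 × 0.25 = 45.7625
  [4.25→7.25]: (179.3+107.3)/2 × 3 = 429.9
  Sum = 1228.4625 ng/mL·hr

AUC = 1228 ng/mL·hr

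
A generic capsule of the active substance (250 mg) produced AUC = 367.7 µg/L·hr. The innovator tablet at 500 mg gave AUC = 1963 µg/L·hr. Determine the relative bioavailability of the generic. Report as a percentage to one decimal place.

F_rel = 37.5%

F_rel = (AUC_test/D_test) / (AUC_ref/D_ref)
      = (367.7/250) / (1963/500)
      = 1.4708 / 3.926 = 0.3746 = 37.46%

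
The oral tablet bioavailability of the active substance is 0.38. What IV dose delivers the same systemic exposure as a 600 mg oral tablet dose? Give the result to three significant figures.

Systemic exposure from an extravascular dose = F × D_ev, so the equivalent IV dose is F × D_ev.
D_iv = F × D_ev = 0.38 × 600 = 228 mg

D_iv = 228 mg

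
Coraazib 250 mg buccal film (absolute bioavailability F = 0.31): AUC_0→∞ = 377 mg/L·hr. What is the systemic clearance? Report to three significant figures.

CL = F × Dose / AUC_0→∞
   = 0.31 × 250 / 377 = 0.20557 L/hr

CL = 0.206 L/hr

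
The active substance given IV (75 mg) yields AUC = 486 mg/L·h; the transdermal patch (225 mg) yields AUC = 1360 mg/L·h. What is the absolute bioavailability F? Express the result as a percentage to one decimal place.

F = (AUC_ev / D_ev) / (AUC_iv / D_iv)
  = (1360/225) / (486/75)
  = 6.04444 / 6.48 = 0.9328
  = 93.28%

F = 93.3%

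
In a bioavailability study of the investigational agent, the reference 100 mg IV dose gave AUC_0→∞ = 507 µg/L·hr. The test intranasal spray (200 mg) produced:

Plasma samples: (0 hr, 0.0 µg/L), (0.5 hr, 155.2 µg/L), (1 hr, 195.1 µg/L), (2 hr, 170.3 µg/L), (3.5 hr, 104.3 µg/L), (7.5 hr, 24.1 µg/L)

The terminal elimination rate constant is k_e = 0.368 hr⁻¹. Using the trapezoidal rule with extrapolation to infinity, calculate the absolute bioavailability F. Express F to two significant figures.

F = 0.83

Trapezoidal AUC_0→7.5 (intranasal spray):
  [0→0.5]: (0.0+155.2)/2 × 0.5 = 38.8
  [0.5→1]: (155.2+195.1)/2 × 0.5 = 87.575
  [1→2]: (195.1+170.3)/2 × 1 = 182.7
  [2→3.5]: (170.3+104.3)/2 × 1.5 = 205.95
  [3.5→7.5]: (104.3+24.1)/2 × 4 = 256.8
  Sum = 771.825 µg/L·hr
Tail: C_last/k_e = 24.1/0.368 = 65.489
AUC_0→∞ (intranasal spray) = 771.825 + 65.489 = 837.314 µg/L·hr
F = (AUC_ev/D_ev)/(AUC_iv/D_iv) = (837.314/200)/(507/100) = 4.18657/5.07 = 0.8258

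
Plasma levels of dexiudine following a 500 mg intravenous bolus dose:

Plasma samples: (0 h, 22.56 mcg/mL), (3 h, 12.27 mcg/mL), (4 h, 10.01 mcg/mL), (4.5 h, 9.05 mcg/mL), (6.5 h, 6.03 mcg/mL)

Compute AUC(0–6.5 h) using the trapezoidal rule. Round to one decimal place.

Trapezoidal AUC_0→6.5:
  [0→3]: (22.56+12.27)/2 × 3 = 52.245
  [3→4]: (12.27+10.01)/2 × 1 = 11.14
  [4→4.5]: (10.01+9.05)/2 × 0.5 = 4.765
  [4.5→6.5]: (9.05+6.03)/2 × 2 = 15.08
  Sum = 83.23 mcg/mL·h

AUC = 83.2 mcg/mL·h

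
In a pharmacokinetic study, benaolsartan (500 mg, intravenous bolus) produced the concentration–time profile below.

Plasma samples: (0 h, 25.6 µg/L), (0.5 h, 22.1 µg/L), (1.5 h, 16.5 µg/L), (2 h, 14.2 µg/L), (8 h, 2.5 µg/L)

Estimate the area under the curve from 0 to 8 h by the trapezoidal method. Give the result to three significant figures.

AUC = 89.0 µg/L·h

Trapezoidal AUC_0→8:
  [0→0.5]: (25.6+22.1)/2 × 0.5 = 11.925
  [0.5→1.5]: (22.1+16.5)/2 × 1 = 19.3
  [1.5→2]: (16.5+14.2)/2 × 0.5 = 7.675
  [2→8]: (14.2+2.5)/2 × 6 = 50.1
  Sum = 89.0 µg/L·h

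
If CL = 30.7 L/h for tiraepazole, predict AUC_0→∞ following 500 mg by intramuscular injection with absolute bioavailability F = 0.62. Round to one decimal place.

AUC_0→∞ = F × Dose / CL
        = 0.62 × 500 / 30.7 = 10.0977 mg/L·h

AUC = 10.1 mg/L·h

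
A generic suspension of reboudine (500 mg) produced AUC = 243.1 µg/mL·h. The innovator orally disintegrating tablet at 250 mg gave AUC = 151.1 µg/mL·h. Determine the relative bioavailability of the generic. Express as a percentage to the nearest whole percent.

F_rel = 80%

F_rel = (AUC_test/D_test) / (AUC_ref/D_ref)
      = (243.1/500) / (151.1/250)
      = 0.4862 / 0.6044 = 0.8044 = 80.44%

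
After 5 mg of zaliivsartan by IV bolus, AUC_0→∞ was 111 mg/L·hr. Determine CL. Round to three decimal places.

CL = Dose_iv / AUC_0→∞
   = 5 / 111 = 0.045045 L/hr

CL = 0.045 L/hr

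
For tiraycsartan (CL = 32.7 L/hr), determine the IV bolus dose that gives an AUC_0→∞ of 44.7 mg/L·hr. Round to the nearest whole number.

Dose = 1462 mg

Dose_iv = CL × AUC_0→∞
     = 32.7 × 44.7 = 1461.69 mg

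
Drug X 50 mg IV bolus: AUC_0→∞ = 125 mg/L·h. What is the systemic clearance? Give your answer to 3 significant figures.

CL = 0.400 L/h

CL = Dose_iv / AUC_0→∞
   = 50 / 125 = 0.4 L/h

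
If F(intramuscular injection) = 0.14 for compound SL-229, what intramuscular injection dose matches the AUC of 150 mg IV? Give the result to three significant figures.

For equal systemic exposure: F × D_ev = D_iv
D_ev = D_iv / F = 150 / 0.14 = 1071.43 mg

D_intramuscular = 1070 mg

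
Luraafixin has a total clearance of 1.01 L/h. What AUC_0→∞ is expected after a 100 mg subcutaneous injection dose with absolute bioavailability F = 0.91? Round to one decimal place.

AUC_0→∞ = F × Dose / CL
        = 0.91 × 100 / 1.01 = 90.099 mg/L·h

AUC = 90.1 mg/L·h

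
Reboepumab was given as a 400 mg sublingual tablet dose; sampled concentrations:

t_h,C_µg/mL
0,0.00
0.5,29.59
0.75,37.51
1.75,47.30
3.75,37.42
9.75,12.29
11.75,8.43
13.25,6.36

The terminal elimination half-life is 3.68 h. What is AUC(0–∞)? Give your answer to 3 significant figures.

AUC = 358 µg/mL·h

Trapezoidal AUC_0→13.25:
  [0→0.5]: (0.00+29.59)/2 × 0.5 = 7.3975
  [0.5→0.75]: (29.59+37.51)/2 × 0.25 = 8.3875
  [0.75→1.75]: (37.51+47.30)/2 × 1 = 42.405
  [1.75→3.75]: (47.30+37.42)/2 × 2 = 84.72
  [3.75→9.75]: (37.42+12.29)/2 × 6 = 149.13
  [9.75→11.75]: (12.29+8.43)/2 × 2 = 20.72
  [11.75→13.25]: (8.43+6.36)/2 × 1.5 = 11.0925
  Sum = 323.8525 µg/mL·h
k_e = ln2 / t½ = 0.693147 / 3.68 = 0.1884 h^-1
Extrapolated tail: C_last / k_e = 6.36 / 0.1884 = 33.758
AUC_0→∞ = 323.8525 + 33.758 = 357.6105 µg/mL·h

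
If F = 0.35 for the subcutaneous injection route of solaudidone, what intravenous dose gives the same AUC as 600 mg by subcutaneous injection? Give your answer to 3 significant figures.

D_iv = 210 mg

Systemic exposure from an extravascular dose = F × D_ev, so the equivalent IV dose is F × D_ev.
D_iv = F × D_ev = 0.35 × 600 = 210 mg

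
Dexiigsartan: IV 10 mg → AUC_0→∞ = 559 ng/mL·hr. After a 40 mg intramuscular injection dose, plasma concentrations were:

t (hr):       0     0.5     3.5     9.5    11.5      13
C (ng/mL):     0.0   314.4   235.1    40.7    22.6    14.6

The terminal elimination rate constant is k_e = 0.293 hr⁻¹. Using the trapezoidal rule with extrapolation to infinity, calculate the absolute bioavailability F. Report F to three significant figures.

Trapezoidal AUC_0→13 (intramuscular injection):
  [0→0.5]: (0.0+314.4)/2 × 0.5 = 78.6
  [0.5→3.5]: (314.4+235.1)/2 × 3 = 824.25
  [3.5→9.5]: (235.1+40.7)/2 × 6 = 827.4
  [9.5→11.5]: (40.7+22.6)/2 × 2 = 63.3
  [11.5→13]: (22.6+14.6)/2 × 1.5 = 27.9
  Sum = 1821.45 ng/mL·hr
Tail: C_last/k_e = 14.6/0.293 = 49.829
AUC_0→∞ (intramuscular injection) = 1821.45 + 49.829 = 1871.279 ng/mL·hr
F = (AUC_ev/D_ev)/(AUC_iv/D_iv) = (1871.279/40)/(559/10) = 46.781975/55.9 = 0.8369

F = 0.837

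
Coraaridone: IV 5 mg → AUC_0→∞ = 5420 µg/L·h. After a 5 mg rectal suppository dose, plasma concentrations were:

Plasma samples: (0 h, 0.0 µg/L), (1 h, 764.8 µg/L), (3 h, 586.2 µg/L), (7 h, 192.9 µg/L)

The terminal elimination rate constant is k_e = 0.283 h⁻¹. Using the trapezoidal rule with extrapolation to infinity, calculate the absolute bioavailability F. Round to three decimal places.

Trapezoidal AUC_0→7 (rectal suppository):
  [0→1]: (0.0+764.8)/2 × 1 = 382.4
  [1→3]: (764.8+586.2)/2 × 2 = 1351.0
  [3→7]: (586.2+192.9)/2 × 4 = 1558.2
  Sum = 3291.6 µg/L·h
Tail: C_last/k_e = 192.9/0.283 = 681.625
AUC_0→∞ (rectal suppository) = 3291.6 + 681.625 = 3973.225 µg/L·h
F = (AUC_ev/D_ev)/(AUC_iv/D_iv) = (3973.225/5)/(5420/5) = 794.645/1084 = 0.7331

F = 0.733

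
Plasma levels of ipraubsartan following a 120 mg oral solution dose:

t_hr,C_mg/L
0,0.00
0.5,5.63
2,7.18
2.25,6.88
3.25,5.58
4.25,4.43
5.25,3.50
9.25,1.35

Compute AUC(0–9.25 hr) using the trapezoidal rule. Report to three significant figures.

AUC = 37.7 mg/L·hr

Trapezoidal AUC_0→9.25:
  [0→0.5]: (0.00+5.63)/2 × 0.5 = 1.4075
  [0.5→2]: (5.63+7.18)/2 × 1.5 = 9.6075
  [2→2.25]: (7.18+6.88)/2 × 0.25 = 1.7575
  [2.25→3.25]: (6.88+5.58)/2 × 1 = 6.23
  [3.25→4.25]: (5.58+4.43)/2 × 1 = 5.005
  [4.25→5.25]: (4.43+3.50)/2 × 1 = 3.965
  [5.25→9.25]: (3.50+1.35)/2 × 4 = 9.7
  Sum = 37.6725 mg/L·hr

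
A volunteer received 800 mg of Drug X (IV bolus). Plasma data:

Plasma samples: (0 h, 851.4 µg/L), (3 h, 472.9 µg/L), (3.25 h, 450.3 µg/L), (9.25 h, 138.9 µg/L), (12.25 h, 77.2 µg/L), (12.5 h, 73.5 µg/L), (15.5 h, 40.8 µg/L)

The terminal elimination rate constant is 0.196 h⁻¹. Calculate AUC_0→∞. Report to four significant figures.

AUC = 4592 µg/L·h

Trapezoidal AUC_0→15.5:
  [0→3]: (851.4+472.9)/2 × 3 = 1986.45
  [3→3.25]: (472.9+450.3)/2 × 0.25 = 115.4
  [3.25→9.25]: (450.3+138.9)/2 × 6 = 1767.6
  [9.25→12.25]: (138.9+77.2)/2 × 3 = 324.15
  [12.25→12.5]: (77.2+73.5)/2 × 0.25 = 18.8375
  [12.5→15.5]: (73.5+40.8)/2 × 3 = 171.45
  Sum = 4383.8875 µg/L·h
Extrapolated tail: C_last / k_e = 40.8 / 0.196 = 208.163
AUC_0→∞ = 4383.8875 + 208.163 = 4592.0505 µg/L·h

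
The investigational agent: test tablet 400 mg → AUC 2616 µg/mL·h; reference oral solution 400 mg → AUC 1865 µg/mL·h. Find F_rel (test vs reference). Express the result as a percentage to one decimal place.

F_rel = (AUC_test/D_test) / (AUC_ref/D_ref)
      = (2616/400) / (1865/400)
      = 6.54 / 4.6625 = 1.4027 = 140.27%

F_rel = 140.3%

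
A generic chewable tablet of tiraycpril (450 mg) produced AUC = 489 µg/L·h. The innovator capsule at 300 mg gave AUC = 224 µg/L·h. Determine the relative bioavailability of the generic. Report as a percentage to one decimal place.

F_rel = (AUC_test/D_test) / (AUC_ref/D_ref)
      = (489/450) / (224/300)
      = 1.08667 / 0.746667 = 1.4554 = 145.54%

F_rel = 145.5%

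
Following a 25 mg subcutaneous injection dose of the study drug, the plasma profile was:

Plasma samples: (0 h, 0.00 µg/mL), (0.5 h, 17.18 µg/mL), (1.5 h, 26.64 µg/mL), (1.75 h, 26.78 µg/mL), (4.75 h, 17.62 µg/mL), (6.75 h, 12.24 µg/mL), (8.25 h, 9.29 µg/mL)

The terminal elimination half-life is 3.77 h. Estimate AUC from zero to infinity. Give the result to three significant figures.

Trapezoidal AUC_0→8.25:
  [0→0.5]: (0.00+17.18)/2 × 0.5 = 4.295
  [0.5→1.5]: (17.18+26.64)/2 × 1 = 21.91
  [1.5→1.75]: (26.64+26.78)/2 × 0.25 = 6.6775
  [1.75→4.75]: (26.78+17.62)/2 × 3 = 66.6
  [4.75→6.75]: (17.62+12.24)/2 × 2 = 29.86
  [6.75→8.25]: (12.24+9.29)/2 × 1.5 = 16.1475
  Sum = 145.49 µg/mL·h
k_e = ln2 / t½ = 0.693147 / 3.77 = 0.1839 h^-1
Extrapolated tail: C_last / k_e = 9.29 / 0.1839 = 50.517
AUC_0→∞ = 145.49 + 50.517 = 196.007 µg/mL·h

AUC = 196 µg/mL·h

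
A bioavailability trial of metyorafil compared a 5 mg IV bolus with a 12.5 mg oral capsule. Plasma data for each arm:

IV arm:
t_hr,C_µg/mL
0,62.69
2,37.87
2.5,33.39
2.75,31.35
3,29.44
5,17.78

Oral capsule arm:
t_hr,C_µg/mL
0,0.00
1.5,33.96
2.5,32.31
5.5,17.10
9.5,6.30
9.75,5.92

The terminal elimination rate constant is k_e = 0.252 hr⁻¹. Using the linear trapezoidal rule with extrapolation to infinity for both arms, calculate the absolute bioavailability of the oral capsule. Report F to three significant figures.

Trapezoidal AUC_0→5 (IV):
  [0→2]: (62.69+37.87)/2 × 2 = 100.56
  [2→2.5]: (37.87+33.39)/2 × 0.5 = 17.815
  [2.5→2.75]: (33.39+31.35)/2 × 0.25 = 8.0925
  [2.75→3]: (31.35+29.44)/2 × 0.25 = 7.59875
  [3→5]: (29.44+17.78)/2 × 2 = 47.22
  Sum = 181.28625 µg/mL·hr
IV tail: 17.78/0.252 = 70.556; AUC_iv,0→∞ = 181.28625 + 70.556 = 251.84225 µg/mL·hr
Trapezoidal AUC_0→9.75 (oral capsule):
  [0→1.5]: (0.00+33.96)/2 × 1.5 = 25.47
  [1.5→2.5]: (33.96+32.31)/2 × 1 = 33.135
  [2.5→5.5]: (32.31+17.10)/2 × 3 = 74.115
  [5.5→9.5]: (17.10+6.30)/2 × 4 = 46.8
  [9.5→9.75]: (6.30+5.92)/2 × 0.25 = 1.5275
  Sum = 181.0475 µg/mL·hr
oral capsule tail: 5.92/0.252 = 23.492; AUC_ev,0→∞ = 181.0475 + 23.492 = 204.5395 µg/mL·hr
F = (AUC_ev/D_ev)/(AUC_iv/D_iv) = (204.5395/12.5)/(251.84225/5) = 16.36316/50.36845 = 0.3249

F = 0.325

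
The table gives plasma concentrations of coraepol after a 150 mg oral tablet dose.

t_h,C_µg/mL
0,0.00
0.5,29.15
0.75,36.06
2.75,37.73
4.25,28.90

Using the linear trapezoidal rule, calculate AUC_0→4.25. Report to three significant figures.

Trapezoidal AUC_0→4.25:
  [0→0.5]: (0.00+29.15)/2 × 0.5 = 7.2875
  [0.5→0.75]: (29.15+36.06)/2 × 0.25 = 8.15125
  [0.75→2.75]: (36.06+37.73)/2 × 2 = 73.79
  [2.75→4.25]: (37.73+28.90)/2 × 1.5 = 49.9725
  Sum = 139.20125 µg/mL·h

AUC = 139 µg/mL·h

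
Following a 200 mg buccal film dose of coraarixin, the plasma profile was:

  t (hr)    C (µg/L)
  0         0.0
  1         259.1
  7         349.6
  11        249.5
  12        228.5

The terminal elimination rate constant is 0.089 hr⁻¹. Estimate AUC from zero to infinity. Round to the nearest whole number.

AUC = 5960 µg/L·hr

Trapezoidal AUC_0→12:
  [0→1]: (0.0+259.1)/2 × 1 = 129.55
  [1→7]: (259.1+349.6)/2 × 6 = 1826.1
  [7→11]: (349.6+249.5)/2 × 4 = 1198.2
  [11→12]: (249.5+228.5)/2 × 1 = 239.0
  Sum = 3392.85 µg/L·hr
Extrapolated tail: C_last / k_e = 228.5 / 0.089 = 2567.416
AUC_0→∞ = 3392.85 + 2567.416 = 5960.266 µg/L·hr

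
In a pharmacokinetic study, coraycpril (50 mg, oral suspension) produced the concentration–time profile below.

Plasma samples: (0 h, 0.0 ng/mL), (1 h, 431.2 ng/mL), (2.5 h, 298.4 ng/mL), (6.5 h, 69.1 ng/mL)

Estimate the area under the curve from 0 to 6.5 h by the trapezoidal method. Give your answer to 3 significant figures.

Trapezoidal AUC_0→6.5:
  [0→1]: (0.0+431.2)/2 × 1 = 215.6
  [1→2.5]: (431.2+298.4)/2 × 1.5 = 547.2
  [2.5→6.5]: (298.4+69.1)/2 × 4 = 735.0
  Sum = 1497.8 ng/mL·h

AUC = 1500 ng/mL·h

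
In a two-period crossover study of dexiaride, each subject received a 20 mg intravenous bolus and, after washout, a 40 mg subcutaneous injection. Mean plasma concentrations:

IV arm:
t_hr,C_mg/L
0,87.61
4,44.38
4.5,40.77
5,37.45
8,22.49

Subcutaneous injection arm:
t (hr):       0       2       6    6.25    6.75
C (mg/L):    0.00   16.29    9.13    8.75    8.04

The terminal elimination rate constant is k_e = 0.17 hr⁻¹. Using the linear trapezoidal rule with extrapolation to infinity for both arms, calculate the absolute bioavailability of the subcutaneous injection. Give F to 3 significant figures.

Trapezoidal AUC_0→8 (IV):
  [0→4]: (87.61+44.38)/2 × 4 = 263.98
  [4→4.5]: (44.38+40.77)/2 × 0.5 = 21.2875
  [4.5→5]: (40.77+37.45)/2 × 0.5 = 19.555
  [5→8]: (37.45+22.49)/2 × 3 = 89.91
  Sum = 394.7325 mg/L·hr
IV tail: 22.49/0.17 = 132.294; AUC_iv,0→∞ = 394.7325 + 132.294 = 527.0265 mg/L·hr
Trapezoidal AUC_0→6.75 (subcutaneous injection):
  [0→2]: (0.00+16.29)/2 × 2 = 16.29
  [2→6]: (16.29+9.13)/2 × 4 = 50.84
  [6→6.25]: (9.13+8.75)/2 × 0.25 = 2.235
  [6.25→6.75]: (8.75+8.04)/2 × 0.5 = 4.1975
  Sum = 73.5625 mg/L·hr
subcutaneous injection tail: 8.04/0.17 = 47.294; AUC_ev,0→∞ = 73.5625 + 47.294 = 120.8565 mg/L·hr
F = (AUC_ev/D_ev)/(AUC_iv/D_iv) = (120.8565/40)/(527.0265/20) = 3.0214125/26.351325 = 0.1147

F = 0.115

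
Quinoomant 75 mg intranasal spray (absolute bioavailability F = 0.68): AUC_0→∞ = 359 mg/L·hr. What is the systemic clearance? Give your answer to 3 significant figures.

CL = 0.142 L/hr

CL = F × Dose / AUC_0→∞
   = 0.68 × 75 / 359 = 0.142061 L/hr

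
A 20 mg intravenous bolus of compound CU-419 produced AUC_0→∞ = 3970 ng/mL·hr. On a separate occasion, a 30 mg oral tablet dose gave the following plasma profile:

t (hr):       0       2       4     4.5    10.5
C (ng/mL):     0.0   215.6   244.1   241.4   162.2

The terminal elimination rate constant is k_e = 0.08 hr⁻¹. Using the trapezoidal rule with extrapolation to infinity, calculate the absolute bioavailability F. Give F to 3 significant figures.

F = 0.678

Trapezoidal AUC_0→10.5 (oral tablet):
  [0→2]: (0.0+215.6)/2 × 2 = 215.6
  [2→4]: (215.6+244.1)/2 × 2 = 459.7
  [4→4.5]: (244.1+241.4)/2 × 0.5 = 121.375
  [4.5→10.5]: (241.4+162.2)/2 × 6 = 1210.8
  Sum = 2007.475 ng/mL·hr
Tail: C_last/k_e = 162.2/0.08 = 2027.500
AUC_0→∞ (oral tablet) = 2007.475 + 2027.500 = 4034.975 ng/mL·hr
F = (AUC_ev/D_ev)/(AUC_iv/D_iv) = (4034.975/30)/(3970/20) = 134.499/198.5 = 0.6776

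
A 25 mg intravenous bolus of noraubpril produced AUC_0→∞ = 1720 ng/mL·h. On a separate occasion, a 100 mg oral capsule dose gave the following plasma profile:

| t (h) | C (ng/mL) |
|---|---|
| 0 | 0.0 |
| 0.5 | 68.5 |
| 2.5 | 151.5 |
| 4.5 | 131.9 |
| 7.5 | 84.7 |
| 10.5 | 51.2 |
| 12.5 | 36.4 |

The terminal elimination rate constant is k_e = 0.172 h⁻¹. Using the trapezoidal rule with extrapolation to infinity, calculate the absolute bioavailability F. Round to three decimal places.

F = 0.196

Trapezoidal AUC_0→12.5 (oral capsule):
  [0→0.5]: (0.0+68.5)/2 × 0.5 = 17.125
  [0.5→2.5]: (68.5+151.5)/2 × 2 = 220.0
  [2.5→4.5]: (151.5+131.9)/2 × 2 = 283.4
  [4.5→7.5]: (131.9+84.7)/2 × 3 = 324.9
  [7.5→10.5]: (84.7+51.2)/2 × 3 = 203.85
  [10.5→12.5]: (51.2+36.4)/2 × 2 = 87.6
  Sum = 1136.875 ng/mL·h
Tail: C_last/k_e = 36.4/0.172 = 211.628
AUC_0→∞ (oral capsule) = 1136.875 + 211.628 = 1348.503 ng/mL·h
F = (AUC_ev/D_ev)/(AUC_iv/D_iv) = (1348.503/100)/(1720/25) = 13.48503/68.8 = 0.1960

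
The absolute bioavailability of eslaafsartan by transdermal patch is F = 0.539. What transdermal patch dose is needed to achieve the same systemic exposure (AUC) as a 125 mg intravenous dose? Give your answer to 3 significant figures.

For equal systemic exposure: F × D_ev = D_iv
D_ev = D_iv / F = 125 / 0.539 = 231.911 mg

D_transdermal = 232 mg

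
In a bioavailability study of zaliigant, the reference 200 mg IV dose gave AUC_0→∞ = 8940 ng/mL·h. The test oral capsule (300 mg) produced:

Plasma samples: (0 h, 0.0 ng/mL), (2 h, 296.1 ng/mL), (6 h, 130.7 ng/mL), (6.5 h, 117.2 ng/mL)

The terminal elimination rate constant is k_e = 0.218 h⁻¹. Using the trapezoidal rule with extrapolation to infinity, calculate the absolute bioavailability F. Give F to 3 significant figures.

Trapezoidal AUC_0→6.5 (oral capsule):
  [0→2]: (0.0+296.1)/2 × 2 = 296.1
  [2→6]: (296.1+130.7)/2 × 4 = 853.6
  [6→6.5]: (130.7+117.2)/2 × 0.5 = 61.975
  Sum = 1211.675 ng/mL·h
Tail: C_last/k_e = 117.2/0.218 = 537.615
AUC_0→∞ (oral capsule) = 1211.675 + 537.615 = 1749.29 ng/mL·h
F = (AUC_ev/D_ev)/(AUC_iv/D_iv) = (1749.29/300)/(8940/200) = 5.83097/44.7 = 0.1304

F = 0.130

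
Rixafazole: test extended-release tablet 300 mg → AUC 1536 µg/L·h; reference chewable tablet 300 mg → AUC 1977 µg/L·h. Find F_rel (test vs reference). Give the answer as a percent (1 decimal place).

F_rel = (AUC_test/D_test) / (AUC_ref/D_ref)
      = (1536/300) / (1977/300)
      = 5.12 / 6.59 = 0.7769 = 77.69%

F_rel = 77.7%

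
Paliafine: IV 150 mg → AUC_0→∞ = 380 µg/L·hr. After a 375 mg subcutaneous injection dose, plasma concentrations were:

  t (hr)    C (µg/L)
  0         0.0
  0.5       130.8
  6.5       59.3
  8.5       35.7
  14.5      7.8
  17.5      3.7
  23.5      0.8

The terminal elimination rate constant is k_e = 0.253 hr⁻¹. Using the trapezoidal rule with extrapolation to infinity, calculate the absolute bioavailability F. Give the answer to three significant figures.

F = 0.908

Trapezoidal AUC_0→23.5 (subcutaneous injection):
  [0→0.5]: (0.0+130.8)/2 × 0.5 = 32.7
  [0.5→6.5]: (130.8+59.3)/2 × 6 = 570.3
  [6.5→8.5]: (59.3+35.7)/2 × 2 = 95.0
  [8.5→14.5]: (35.7+7.8)/2 × 6 = 130.5
  [14.5→17.5]: (7.8+3.7)/2 × 3 = 17.25
  [17.5→23.5]: (3.7+0.8)/2 × 6 = 13.5
  Sum = 859.25 µg/L·hr
Tail: C_last/k_e = 0.8/0.253 = 3.162
AUC_0→∞ (subcutaneous injection) = 859.25 + 3.162 = 862.412 µg/L·hr
F = (AUC_ev/D_ev)/(AUC_iv/D_iv) = (862.412/375)/(380/150) = 2.29977/2.53333 = 0.9078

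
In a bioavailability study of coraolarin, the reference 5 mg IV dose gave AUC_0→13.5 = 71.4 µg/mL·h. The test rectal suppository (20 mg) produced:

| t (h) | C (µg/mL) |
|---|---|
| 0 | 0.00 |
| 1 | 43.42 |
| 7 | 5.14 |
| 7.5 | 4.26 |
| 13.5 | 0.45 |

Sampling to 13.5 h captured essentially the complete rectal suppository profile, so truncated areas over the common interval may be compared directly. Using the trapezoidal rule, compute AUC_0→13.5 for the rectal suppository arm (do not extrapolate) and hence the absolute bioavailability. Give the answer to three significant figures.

F = 0.644

Trapezoidal AUC_0→13.5 (rectal suppository):
  [0→1]: (0.00+43.42)/2 × 1 = 21.71
  [1→7]: (43.42+5.14)/2 × 6 = 145.68
  [7→7.5]: (5.14+4.26)/2 × 0.5 = 2.35
  [7.5→13.5]: (4.26+0.45)/2 × 6 = 14.13
  Sum = 183.87 µg/mL·h
F = (AUC_ev/D_ev)/(AUC_iv/D_iv) = (183.87/20)/(71.4/5) = 9.1935/14.28 = 0.6438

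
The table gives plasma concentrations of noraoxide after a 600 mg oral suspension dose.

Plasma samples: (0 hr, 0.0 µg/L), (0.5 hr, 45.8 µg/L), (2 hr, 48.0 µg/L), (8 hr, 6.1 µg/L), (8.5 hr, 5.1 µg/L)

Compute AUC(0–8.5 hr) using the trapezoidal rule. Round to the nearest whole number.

AUC = 247 µg/L·hr

Trapezoidal AUC_0→8.5:
  [0→0.5]: (0.0+45.8)/2 × 0.5 = 11.45
  [0.5→2]: (45.8+48.0)/2 × 1.5 = 70.35
  [2→8]: (48.0+6.1)/2 × 6 = 162.3
  [8→8.5]: (6.1+5.1)/2 × 0.5 = 2.8
  Sum = 246.9 µg/L·hr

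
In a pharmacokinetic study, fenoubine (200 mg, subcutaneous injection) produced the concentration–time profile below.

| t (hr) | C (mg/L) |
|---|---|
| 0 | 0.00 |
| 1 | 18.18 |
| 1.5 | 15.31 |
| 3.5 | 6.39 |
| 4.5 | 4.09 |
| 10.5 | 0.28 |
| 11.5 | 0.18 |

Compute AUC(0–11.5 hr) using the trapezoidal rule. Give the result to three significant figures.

AUC = 57.7 mg/L·hr

Trapezoidal AUC_0→11.5:
  [0→1]: (0.00+18.18)/2 × 1 = 9.09
  [1→1.5]: (18.18+15.31)/2 × 0.5 = 8.3725
  [1.5→3.5]: (15.31+6.39)/2 × 2 = 21.7
  [3.5→4.5]: (6.39+4.09)/2 × 1 = 5.24
  [4.5→10.5]: (4.09+0.28)/2 × 6 = 13.11
  [10.5→11.5]: (0.28+0.18)/2 × 1 = 0.23
  Sum = 57.7425 mg/L·hr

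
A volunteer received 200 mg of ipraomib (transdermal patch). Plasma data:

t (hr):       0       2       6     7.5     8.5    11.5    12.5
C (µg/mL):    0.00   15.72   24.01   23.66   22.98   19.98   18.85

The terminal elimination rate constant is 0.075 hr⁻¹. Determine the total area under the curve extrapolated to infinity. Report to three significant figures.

Trapezoidal AUC_0→12.5:
  [0→2]: (0.00+15.72)/2 × 2 = 15.72
  [2→6]: (15.72+24.01)/2 × 4 = 79.46
  [6→7.5]: (24.01+23.66)/2 × 1.5 = 35.7525
  [7.5→8.5]: (23.66+22.98)/2 × 1 = 23.32
  [8.5→11.5]: (22.98+19.98)/2 × 3 = 64.44
  [11.5→12.5]: (19.98+18.85)/2 × 1 = 19.415
  Sum = 238.1075 µg/mL·hr
Extrapolated tail: C_last / k_e = 18.85 / 0.075 = 251.333
AUC_0→∞ = 238.1075 + 251.333 = 489.4405 µg/mL·hr

AUC = 489 µg/mL·hr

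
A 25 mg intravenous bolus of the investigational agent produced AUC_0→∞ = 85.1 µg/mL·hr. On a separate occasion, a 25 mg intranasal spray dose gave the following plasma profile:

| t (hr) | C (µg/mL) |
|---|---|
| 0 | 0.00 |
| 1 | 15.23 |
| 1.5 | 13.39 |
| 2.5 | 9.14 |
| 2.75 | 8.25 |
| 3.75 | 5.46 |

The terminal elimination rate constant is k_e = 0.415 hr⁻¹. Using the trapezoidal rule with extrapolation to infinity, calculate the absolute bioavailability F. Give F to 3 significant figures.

Trapezoidal AUC_0→3.75 (intranasal spray):
  [0→1]: (0.00+15.23)/2 × 1 = 7.615
  [1→1.5]: (15.23+13.39)/2 × 0.5 = 7.155
  [1.5→2.5]: (13.39+9.14)/2 × 1 = 11.265
  [2.5→2.75]: (9.14+8.25)/2 × 0.25 = 2.17375
  [2.75→3.75]: (8.25+5.46)/2 × 1 = 6.855
  Sum = 35.06375 µg/mL·hr
Tail: C_last/k_e = 5.46/0.415 = 13.157
AUC_0→∞ (intranasal spray) = 35.06375 + 13.157 = 48.22075 µg/mL·hr
F = (AUC_ev/D_ev)/(AUC_iv/D_iv) = (48.22075/25)/(85.1/25) = 1.92883/3.404 = 0.5666

F = 0.567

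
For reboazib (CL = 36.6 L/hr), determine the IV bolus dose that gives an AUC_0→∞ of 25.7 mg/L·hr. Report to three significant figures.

Dose = 941 mg

Dose_iv = CL × AUC_0→∞
     = 36.6 × 25.7 = 940.62 mg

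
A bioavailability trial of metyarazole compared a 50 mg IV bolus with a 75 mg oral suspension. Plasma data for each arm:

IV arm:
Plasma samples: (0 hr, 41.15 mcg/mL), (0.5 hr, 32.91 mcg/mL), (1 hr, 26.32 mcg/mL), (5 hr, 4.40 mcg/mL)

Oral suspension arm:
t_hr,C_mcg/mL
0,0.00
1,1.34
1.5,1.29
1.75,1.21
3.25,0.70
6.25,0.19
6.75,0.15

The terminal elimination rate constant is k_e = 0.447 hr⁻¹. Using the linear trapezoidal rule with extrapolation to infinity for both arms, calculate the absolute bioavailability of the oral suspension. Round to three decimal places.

F = 0.031

Trapezoidal AUC_0→5 (IV):
  [0→0.5]: (41.15+32.91)/2 × 0.5 = 18.515
  [0.5→1]: (32.91+26.32)/2 × 0.5 = 14.8075
  [1→5]: (26.32+4.40)/2 × 4 = 61.44
  Sum = 94.7625 mcg/mL·hr
IV tail: 4.40/0.447 = 9.843; AUC_iv,0→∞ = 94.7625 + 9.843 = 104.6055 mcg/mL·hr
Trapezoidal AUC_0→6.75 (oral suspension):
  [0→1]: (0.00+1.34)/2 × 1 = 0.67
  [1→1.5]: (1.34+1.29)/2 × 0.5 = 0.6575
  [1.5→1.75]: (1.29+1.21)/2 × 0.25 = 0.3125
  [1.75→3.25]: (1.21+0.70)/2 × 1.5 = 1.4325
  [3.25→6.25]: (0.70+0.19)/2 × 3 = 1.335
  [6.25→6.75]: (0.19+0.15)/2 × 0.5 = 0.085
  Sum = 4.4925 mcg/mL·hr
oral suspension tail: 0.15/0.447 = 0.336; AUC_ev,0→∞ = 4.4925 + 0.336 = 4.8285 mcg/mL·hr
F = (AUC_ev/D_ev)/(AUC_iv/D_iv) = (4.8285/75)/(104.6055/50) = 0.06438/2.09211 = 0.0308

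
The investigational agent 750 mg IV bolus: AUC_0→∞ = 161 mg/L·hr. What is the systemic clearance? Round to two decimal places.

CL = Dose_iv / AUC_0→∞
   = 750 / 161 = 4.65839 L/hr

CL = 4.66 L/hr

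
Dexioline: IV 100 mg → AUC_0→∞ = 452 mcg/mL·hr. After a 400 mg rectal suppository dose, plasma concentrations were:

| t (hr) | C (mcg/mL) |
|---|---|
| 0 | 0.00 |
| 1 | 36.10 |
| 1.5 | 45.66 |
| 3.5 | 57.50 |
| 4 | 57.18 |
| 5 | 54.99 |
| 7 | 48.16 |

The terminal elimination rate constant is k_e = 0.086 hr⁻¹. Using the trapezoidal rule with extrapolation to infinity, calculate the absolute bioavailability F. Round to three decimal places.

Trapezoidal AUC_0→7 (rectal suppository):
  [0→1]: (0.00+36.10)/2 × 1 = 18.05
  [1→1.5]: (36.10+45.66)/2 × 0.5 = 20.44
  [1.5→3.5]: (45.66+57.50)/2 × 2 = 103.16
  [3.5→4]: (57.50+57.18)/2 × 0.5 = 28.67
  [4→5]: (57.18+54.99)/2 × 1 = 56.085
  [5→7]: (54.99+48.16)/2 × 2 = 103.15
  Sum = 329.555 mcg/mL·hr
Tail: C_last/k_e = 48.16/0.086 = 560.000
AUC_0→∞ (rectal suppository) = 329.555 + 560.000 = 889.555 mcg/mL·hr
F = (AUC_ev/D_ev)/(AUC_iv/D_iv) = (889.555/400)/(452/100) = 2.2238875/4.52 = 0.4920

F = 0.492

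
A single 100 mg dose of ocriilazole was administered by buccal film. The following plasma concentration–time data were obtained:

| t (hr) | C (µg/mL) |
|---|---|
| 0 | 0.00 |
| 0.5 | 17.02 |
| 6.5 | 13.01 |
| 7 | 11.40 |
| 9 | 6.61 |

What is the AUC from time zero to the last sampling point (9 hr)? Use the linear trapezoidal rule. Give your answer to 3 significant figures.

AUC = 118 µg/mL·hr

Trapezoidal AUC_0→9:
  [0→0.5]: (0.00+17.02)/2 × 0.5 = 4.255
  [0.5→6.5]: (17.02+13.01)/2 × 6 = 90.09
  [6.5→7]: (13.01+11.40)/2 × 0.5 = 6.1025
  [7→9]: (11.40+6.61)/2 × 2 = 18.01
  Sum = 118.4575 µg/mL·hr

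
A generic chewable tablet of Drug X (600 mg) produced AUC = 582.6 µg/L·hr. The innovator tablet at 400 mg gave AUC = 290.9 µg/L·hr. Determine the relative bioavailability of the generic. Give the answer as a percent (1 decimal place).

F_rel = (AUC_test/D_test) / (AUC_ref/D_ref)
      = (582.6/600) / (290.9/400)
      = 0.971 / 0.72725 = 1.3352 = 133.52%

F_rel = 133.5%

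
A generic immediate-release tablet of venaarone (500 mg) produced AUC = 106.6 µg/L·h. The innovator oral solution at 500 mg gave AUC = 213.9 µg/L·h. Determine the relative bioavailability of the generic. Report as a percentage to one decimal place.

F_rel = 49.8%

F_rel = (AUC_test/D_test) / (AUC_ref/D_ref)
      = (106.6/500) / (213.9/500)
      = 0.2132 / 0.4278 = 0.4984 = 49.84%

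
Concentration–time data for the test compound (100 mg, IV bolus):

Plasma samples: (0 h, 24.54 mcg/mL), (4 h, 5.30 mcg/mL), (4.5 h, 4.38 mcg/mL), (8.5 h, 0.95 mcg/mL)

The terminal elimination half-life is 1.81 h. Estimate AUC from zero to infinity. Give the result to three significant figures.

AUC = 75.2 mcg/mL·h

Trapezoidal AUC_0→8.5:
  [0→4]: (24.54+5.30)/2 × 4 = 59.68
  [4→4.5]: (5.30+4.38)/2 × 0.5 = 2.42
  [4.5→8.5]: (4.38+0.95)/2 × 4 = 10.66
  Sum = 72.76 mcg/mL·h
k_e = ln2 / t½ = 0.693147 / 1.81 = 0.3830 h^-1
Extrapolated tail: C_last / k_e = 0.95 / 0.383 = 2.480
AUC_0→∞ = 72.76 + 2.480 = 75.24 mcg/mL·h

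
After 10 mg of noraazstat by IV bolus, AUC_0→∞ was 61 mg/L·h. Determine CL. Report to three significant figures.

CL = Dose_iv / AUC_0→∞
   = 10 / 61 = 0.163934 L/h

CL = 0.164 L/h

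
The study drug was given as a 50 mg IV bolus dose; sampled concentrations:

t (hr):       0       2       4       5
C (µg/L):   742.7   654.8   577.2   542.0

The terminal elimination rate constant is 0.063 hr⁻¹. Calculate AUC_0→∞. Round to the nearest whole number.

AUC = 11792 µg/L·hr

Trapezoidal AUC_0→5:
  [0→2]: (742.7+654.8)/2 × 2 = 1397.5
  [2→4]: (654.8+577.2)/2 × 2 = 1232.0
  [4→5]: (577.2+542.0)/2 × 1 = 559.6
  Sum = 3189.1 µg/L·hr
Extrapolated tail: C_last / k_e = 542.0 / 0.063 = 8603.175
AUC_0→∞ = 3189.1 + 8603.175 = 11792.275 µg/L·hr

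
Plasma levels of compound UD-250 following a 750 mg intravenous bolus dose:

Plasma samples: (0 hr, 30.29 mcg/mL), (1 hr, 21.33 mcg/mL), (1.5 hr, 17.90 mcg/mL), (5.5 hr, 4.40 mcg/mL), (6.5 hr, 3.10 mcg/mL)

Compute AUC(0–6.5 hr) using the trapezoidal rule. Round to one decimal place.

Trapezoidal AUC_0→6.5:
  [0→1]: (30.29+21.33)/2 × 1 = 25.81
  [1→1.5]: (21.33+17.90)/2 × 0.5 = 9.8075
  [1.5→5.5]: (17.90+4.40)/2 × 4 = 44.6
  [5.5→6.5]: (4.40+3.10)/2 × 1 = 3.75
  Sum = 83.9675 mcg/mL·hr

AUC = 84.0 mcg/mL·hr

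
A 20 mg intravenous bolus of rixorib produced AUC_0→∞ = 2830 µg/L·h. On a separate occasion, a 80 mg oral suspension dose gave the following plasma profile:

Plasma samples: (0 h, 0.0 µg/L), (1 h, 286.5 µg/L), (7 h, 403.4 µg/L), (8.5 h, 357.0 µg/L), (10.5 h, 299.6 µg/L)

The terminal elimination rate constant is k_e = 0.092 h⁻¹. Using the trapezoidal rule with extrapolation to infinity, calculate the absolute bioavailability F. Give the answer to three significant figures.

Trapezoidal AUC_0→10.5 (oral suspension):
  [0→1]: (0.0+286.5)/2 × 1 = 143.25
  [1→7]: (286.5+403.4)/2 × 6 = 2069.7
  [7→8.5]: (403.4+357.0)/2 × 1.5 = 570.3
  [8.5→10.5]: (357.0+299.6)/2 × 2 = 656.6
  Sum = 3439.85 µg/L·h
Tail: C_last/k_e = 299.6/0.092 = 3256.522
AUC_0→∞ (oral suspension) = 3439.85 + 3256.522 = 6696.372 µg/L·h
F = (AUC_ev/D_ev)/(AUC_iv/D_iv) = (6696.372/80)/(2830/20) = 83.70465/141.5 = 0.5916

F = 0.592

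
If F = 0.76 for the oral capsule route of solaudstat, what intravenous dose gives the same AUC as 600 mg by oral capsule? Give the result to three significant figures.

Systemic exposure from an extravascular dose = F × D_ev, so the equivalent IV dose is F × D_ev.
D_iv = F × D_ev = 0.76 × 600 = 456 mg

D_iv = 456 mg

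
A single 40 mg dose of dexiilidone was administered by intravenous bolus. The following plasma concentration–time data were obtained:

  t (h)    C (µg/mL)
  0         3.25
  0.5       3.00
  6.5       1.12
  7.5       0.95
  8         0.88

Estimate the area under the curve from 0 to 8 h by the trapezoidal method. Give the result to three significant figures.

Trapezoidal AUC_0→8:
  [0→0.5]: (3.25+3.00)/2 × 0.5 = 1.5625
  [0.5→6.5]: (3.00+1.12)/2 × 6 = 12.36
  [6.5→7.5]: (1.12+0.95)/2 × 1 = 1.035
  [7.5→8]: (0.95+0.88)/2 × 0.5 = 0.4575
  Sum = 15.415 µg/mL·h

AUC = 15.4 µg/mL·h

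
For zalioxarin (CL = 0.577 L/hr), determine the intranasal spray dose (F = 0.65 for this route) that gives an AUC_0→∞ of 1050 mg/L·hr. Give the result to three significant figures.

Dose = 932 mg

Dose = CL × AUC_0→∞ / F
     = 0.577 × 1050 / 0.65 = 932.077 mg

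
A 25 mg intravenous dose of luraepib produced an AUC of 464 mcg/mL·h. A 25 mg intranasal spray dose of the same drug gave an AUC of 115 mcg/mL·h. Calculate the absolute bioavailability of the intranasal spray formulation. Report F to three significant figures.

F = (AUC_ev / D_ev) / (AUC_iv / D_iv)
  = (115/25) / (464/25)
  = 4.6 / 18.56 = 0.2478

F = 0.248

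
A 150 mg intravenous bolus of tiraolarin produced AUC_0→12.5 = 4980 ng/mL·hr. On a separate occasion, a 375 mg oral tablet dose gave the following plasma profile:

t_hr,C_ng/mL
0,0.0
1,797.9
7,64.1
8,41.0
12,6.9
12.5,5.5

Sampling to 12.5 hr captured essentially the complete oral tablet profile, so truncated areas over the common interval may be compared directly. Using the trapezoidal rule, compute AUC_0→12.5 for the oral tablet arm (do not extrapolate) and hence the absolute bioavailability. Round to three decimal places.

Trapezoidal AUC_0→12.5 (oral tablet):
  [0→1]: (0.0+797.9)/2 × 1 = 398.95
  [1→7]: (797.9+64.1)/2 × 6 = 2586.0
  [7→8]: (64.1+41.0)/2 × 1 = 52.55
  [8→12]: (41.0+6.9)/2 × 4 = 95.8
  [12→12.5]: (6.9+5.5)/2 × 0.5 = 3.1
  Sum = 3136.4 ng/mL·hr
F = (AUC_ev/D_ev)/(AUC_iv/D_iv) = (3136.4/375)/(4980/150) = 8.36373/33.2 = 0.2519

F = 0.252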